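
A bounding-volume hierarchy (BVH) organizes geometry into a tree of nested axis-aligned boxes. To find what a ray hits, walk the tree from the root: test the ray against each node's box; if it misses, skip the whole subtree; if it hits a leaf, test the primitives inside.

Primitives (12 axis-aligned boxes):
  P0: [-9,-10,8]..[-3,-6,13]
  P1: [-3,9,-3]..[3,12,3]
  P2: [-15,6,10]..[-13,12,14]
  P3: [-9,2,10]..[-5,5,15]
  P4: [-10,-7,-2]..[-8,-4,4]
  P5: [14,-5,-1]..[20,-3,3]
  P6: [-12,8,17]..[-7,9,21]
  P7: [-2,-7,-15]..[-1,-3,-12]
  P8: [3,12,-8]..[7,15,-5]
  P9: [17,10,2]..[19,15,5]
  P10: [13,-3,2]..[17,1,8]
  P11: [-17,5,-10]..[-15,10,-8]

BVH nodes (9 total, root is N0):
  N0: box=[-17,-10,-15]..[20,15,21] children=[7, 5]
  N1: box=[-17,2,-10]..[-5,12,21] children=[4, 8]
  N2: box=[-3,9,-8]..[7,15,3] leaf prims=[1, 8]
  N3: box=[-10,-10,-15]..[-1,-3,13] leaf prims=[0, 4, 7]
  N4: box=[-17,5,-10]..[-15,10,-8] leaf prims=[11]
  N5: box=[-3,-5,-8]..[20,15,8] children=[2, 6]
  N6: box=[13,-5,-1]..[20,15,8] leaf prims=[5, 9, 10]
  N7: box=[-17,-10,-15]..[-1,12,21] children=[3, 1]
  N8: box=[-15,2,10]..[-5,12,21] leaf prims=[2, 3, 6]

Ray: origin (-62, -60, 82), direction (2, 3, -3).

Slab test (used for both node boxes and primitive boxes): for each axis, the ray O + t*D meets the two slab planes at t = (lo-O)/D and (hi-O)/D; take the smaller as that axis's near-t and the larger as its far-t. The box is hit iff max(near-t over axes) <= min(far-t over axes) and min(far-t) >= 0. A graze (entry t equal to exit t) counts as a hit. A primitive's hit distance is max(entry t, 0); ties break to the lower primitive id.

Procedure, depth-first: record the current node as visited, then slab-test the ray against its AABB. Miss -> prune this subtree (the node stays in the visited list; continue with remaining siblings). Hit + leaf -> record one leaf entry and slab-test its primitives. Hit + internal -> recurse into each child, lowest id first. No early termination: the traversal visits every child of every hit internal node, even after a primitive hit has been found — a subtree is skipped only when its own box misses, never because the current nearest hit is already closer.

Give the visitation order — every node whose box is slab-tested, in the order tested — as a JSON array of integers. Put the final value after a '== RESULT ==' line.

Trace the traversal:
N0 x:[45/2,41] y:[50/3,25] z:[61/3,97/3] -> hit [45/2,25], descend [5, 7]
  N5 x:[59/2,41] y:[55/3,25] z:[74/3,30] -> miss, prune
  N7 x:[45/2,61/2] y:[50/3,24] z:[61/3,97/3] -> hit [45/2,24], descend [1, 3]
    N1 x:[45/2,57/2] y:[62/3,24] z:[61/3,92/3] -> hit [45/2,24], descend [4, 8]
      N4 x:[45/2,47/2] y:[65/3,70/3] z:[30,92/3] -> miss, prune
      N8 x:[47/2,57/2] y:[62/3,24] z:[61/3,24] -> hit [47/2,24] leaf, test {P2@t=47/2, P3(miss), P6(miss)}
    N3 x:[26,61/2] y:[50/3,19] z:[23,97/3] -> miss, prune

order=[0, 5, 7, 1, 4, 8, 3]  |boxes|=7  |leaves|=1  hit=P2

== RESULT ==
[0, 5, 7, 1, 4, 8, 3]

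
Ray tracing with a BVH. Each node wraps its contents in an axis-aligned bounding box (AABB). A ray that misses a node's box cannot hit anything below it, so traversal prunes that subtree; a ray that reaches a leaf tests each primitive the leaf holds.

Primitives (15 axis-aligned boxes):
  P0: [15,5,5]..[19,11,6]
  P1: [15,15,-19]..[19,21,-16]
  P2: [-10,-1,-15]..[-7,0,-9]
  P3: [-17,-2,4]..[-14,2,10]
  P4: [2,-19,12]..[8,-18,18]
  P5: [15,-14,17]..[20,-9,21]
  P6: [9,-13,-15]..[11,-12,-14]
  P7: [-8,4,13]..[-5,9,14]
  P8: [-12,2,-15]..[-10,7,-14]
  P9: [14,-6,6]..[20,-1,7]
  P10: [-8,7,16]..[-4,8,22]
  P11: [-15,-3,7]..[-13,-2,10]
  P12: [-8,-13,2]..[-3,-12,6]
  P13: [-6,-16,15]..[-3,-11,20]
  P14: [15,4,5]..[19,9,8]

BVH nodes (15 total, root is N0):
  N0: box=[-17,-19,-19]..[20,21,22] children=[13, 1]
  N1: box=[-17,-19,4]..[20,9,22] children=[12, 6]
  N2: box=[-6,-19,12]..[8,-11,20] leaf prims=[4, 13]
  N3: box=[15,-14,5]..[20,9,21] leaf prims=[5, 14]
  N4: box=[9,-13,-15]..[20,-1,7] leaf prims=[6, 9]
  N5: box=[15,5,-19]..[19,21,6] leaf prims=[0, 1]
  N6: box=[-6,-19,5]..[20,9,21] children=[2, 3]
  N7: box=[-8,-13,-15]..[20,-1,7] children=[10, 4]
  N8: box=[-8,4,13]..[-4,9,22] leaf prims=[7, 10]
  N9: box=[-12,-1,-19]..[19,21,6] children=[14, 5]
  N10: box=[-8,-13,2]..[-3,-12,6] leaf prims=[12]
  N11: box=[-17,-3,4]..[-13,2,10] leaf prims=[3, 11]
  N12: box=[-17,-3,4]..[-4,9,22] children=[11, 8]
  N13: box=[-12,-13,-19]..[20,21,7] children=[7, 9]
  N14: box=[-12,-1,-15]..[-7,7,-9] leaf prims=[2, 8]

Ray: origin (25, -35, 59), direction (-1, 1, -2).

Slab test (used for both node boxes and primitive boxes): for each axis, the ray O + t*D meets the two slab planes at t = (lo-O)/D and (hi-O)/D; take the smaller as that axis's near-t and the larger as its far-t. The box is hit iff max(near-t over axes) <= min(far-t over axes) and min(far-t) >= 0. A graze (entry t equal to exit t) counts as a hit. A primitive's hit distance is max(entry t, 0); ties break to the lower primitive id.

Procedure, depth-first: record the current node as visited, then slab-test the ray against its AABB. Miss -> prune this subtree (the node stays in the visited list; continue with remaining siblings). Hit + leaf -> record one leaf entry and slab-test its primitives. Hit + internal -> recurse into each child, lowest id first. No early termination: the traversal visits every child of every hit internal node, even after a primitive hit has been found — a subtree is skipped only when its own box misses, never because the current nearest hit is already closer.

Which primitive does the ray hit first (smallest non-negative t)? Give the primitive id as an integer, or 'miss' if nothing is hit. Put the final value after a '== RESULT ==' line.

Traverse from the root:
N0 x:[5,42] y:[16,56] z:[37/2,39] -> hit [37/2,39], descend [1, 13]
  N1 x:[5,42] y:[16,44] z:[37/2,55/2] -> hit [37/2,55/2], descend [6, 12]
    N6 x:[5,31] y:[16,44] z:[19,27] -> hit [19,27], descend [2, 3]
      N2 x:[17,31] y:[16,24] z:[39/2,47/2] -> hit [39/2,47/2] leaf, test {P4(miss), P13(miss)}
      N3 x:[5,10] y:[21,44] z:[19,27] -> miss, prune
    N12 x:[29,42] y:[32,44] z:[37/2,55/2] -> miss, prune
  N13 x:[5,37] y:[22,56] z:[26,39] -> hit [26,37], descend [7, 9]
    N7 x:[5,33] y:[22,34] z:[26,37] -> hit [26,33], descend [4, 10]
      N4 x:[5,16] y:[22,34] z:[26,37] -> miss, prune
      N10 x:[28,33] y:[22,23] z:[53/2,57/2] -> miss, prune
    N9 x:[6,37] y:[34,56] z:[53/2,39] -> hit [34,37], descend [5, 14]
      N5 x:[6,10] y:[40,56] z:[53/2,39] -> miss, prune
      N14 x:[32,37] y:[34,42] z:[34,37] -> hit [34,37] leaf, test {P2@t=34, P8@t=37}

order=[0, 1, 6, 2, 3, 12, 13, 7, 4, 10, 9, 5, 14]  |boxes|=13  |leaves|=2  hit=P2

== RESULT ==
2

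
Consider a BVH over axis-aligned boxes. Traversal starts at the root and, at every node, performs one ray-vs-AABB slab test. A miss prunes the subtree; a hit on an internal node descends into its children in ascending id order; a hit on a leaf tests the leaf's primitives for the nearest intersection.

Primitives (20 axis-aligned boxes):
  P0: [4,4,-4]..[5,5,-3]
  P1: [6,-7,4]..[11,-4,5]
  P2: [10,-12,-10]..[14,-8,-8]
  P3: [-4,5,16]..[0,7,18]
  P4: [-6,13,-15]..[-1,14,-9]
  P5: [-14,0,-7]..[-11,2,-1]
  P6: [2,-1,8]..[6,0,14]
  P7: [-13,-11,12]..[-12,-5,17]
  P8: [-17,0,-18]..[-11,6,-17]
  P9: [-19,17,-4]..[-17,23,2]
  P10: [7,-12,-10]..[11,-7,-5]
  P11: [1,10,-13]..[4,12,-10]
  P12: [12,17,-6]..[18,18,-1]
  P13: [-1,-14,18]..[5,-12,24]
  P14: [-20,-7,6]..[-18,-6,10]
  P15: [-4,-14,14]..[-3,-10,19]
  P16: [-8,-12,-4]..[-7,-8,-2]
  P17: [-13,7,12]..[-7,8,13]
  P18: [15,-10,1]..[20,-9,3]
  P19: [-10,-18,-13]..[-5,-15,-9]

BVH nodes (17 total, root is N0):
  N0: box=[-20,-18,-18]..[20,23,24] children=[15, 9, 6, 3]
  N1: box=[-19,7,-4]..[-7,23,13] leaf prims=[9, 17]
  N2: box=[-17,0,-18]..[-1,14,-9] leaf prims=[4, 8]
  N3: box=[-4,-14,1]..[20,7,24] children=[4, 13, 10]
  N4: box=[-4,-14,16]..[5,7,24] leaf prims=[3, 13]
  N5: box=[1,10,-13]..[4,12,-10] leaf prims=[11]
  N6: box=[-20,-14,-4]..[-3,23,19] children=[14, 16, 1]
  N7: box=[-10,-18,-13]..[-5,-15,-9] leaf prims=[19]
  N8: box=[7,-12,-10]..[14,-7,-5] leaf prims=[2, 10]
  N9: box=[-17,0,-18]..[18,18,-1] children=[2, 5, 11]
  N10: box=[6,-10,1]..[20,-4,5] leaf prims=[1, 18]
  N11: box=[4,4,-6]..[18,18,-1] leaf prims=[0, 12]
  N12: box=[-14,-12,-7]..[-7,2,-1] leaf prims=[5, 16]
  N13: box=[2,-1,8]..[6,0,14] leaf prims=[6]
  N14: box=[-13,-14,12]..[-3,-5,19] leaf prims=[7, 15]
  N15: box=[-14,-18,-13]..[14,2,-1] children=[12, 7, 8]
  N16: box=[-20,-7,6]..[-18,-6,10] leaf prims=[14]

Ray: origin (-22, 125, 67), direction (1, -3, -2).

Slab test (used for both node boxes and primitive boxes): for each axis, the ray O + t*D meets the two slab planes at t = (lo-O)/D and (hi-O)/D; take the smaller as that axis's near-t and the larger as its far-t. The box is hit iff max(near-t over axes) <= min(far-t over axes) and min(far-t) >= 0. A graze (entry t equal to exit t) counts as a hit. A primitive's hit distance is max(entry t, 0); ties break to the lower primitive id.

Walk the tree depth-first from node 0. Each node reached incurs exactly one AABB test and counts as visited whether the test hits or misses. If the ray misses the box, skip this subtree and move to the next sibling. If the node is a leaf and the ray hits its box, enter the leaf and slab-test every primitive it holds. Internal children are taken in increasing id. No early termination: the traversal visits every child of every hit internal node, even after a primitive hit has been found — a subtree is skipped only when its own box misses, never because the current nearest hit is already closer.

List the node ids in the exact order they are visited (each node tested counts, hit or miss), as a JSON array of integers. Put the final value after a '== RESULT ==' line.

Trace the traversal:
N0 x:[2,42] y:[34,143/3] z:[43/2,85/2] -> hit [34,42], descend [3, 6, 9, 15]
  N3 x:[18,42] y:[118/3,139/3] z:[43/2,33] -> miss, prune
  N6 x:[2,19] y:[34,139/3] z:[24,71/2] -> miss, prune
  N9 x:[5,40] y:[107/3,125/3] z:[34,85/2] -> hit [107/3,40], descend [2, 5, 11]
    N2 x:[5,21] y:[37,125/3] z:[38,85/2] -> miss, prune
    N5 x:[23,26] y:[113/3,115/3] z:[77/2,40] -> miss, prune
    N11 x:[26,40] y:[107/3,121/3] z:[34,73/2] -> hit [107/3,73/2] leaf, test {P0(miss), P12@t=107/3}
  N15 x:[8,36] y:[41,143/3] z:[34,40] -> miss, prune

8 AABB tests over nodes [0, 3, 6, 9, 2, 5, 11, 15]; 1 leaf entered; closest P12.

== RESULT ==
[0, 3, 6, 9, 2, 5, 11, 15]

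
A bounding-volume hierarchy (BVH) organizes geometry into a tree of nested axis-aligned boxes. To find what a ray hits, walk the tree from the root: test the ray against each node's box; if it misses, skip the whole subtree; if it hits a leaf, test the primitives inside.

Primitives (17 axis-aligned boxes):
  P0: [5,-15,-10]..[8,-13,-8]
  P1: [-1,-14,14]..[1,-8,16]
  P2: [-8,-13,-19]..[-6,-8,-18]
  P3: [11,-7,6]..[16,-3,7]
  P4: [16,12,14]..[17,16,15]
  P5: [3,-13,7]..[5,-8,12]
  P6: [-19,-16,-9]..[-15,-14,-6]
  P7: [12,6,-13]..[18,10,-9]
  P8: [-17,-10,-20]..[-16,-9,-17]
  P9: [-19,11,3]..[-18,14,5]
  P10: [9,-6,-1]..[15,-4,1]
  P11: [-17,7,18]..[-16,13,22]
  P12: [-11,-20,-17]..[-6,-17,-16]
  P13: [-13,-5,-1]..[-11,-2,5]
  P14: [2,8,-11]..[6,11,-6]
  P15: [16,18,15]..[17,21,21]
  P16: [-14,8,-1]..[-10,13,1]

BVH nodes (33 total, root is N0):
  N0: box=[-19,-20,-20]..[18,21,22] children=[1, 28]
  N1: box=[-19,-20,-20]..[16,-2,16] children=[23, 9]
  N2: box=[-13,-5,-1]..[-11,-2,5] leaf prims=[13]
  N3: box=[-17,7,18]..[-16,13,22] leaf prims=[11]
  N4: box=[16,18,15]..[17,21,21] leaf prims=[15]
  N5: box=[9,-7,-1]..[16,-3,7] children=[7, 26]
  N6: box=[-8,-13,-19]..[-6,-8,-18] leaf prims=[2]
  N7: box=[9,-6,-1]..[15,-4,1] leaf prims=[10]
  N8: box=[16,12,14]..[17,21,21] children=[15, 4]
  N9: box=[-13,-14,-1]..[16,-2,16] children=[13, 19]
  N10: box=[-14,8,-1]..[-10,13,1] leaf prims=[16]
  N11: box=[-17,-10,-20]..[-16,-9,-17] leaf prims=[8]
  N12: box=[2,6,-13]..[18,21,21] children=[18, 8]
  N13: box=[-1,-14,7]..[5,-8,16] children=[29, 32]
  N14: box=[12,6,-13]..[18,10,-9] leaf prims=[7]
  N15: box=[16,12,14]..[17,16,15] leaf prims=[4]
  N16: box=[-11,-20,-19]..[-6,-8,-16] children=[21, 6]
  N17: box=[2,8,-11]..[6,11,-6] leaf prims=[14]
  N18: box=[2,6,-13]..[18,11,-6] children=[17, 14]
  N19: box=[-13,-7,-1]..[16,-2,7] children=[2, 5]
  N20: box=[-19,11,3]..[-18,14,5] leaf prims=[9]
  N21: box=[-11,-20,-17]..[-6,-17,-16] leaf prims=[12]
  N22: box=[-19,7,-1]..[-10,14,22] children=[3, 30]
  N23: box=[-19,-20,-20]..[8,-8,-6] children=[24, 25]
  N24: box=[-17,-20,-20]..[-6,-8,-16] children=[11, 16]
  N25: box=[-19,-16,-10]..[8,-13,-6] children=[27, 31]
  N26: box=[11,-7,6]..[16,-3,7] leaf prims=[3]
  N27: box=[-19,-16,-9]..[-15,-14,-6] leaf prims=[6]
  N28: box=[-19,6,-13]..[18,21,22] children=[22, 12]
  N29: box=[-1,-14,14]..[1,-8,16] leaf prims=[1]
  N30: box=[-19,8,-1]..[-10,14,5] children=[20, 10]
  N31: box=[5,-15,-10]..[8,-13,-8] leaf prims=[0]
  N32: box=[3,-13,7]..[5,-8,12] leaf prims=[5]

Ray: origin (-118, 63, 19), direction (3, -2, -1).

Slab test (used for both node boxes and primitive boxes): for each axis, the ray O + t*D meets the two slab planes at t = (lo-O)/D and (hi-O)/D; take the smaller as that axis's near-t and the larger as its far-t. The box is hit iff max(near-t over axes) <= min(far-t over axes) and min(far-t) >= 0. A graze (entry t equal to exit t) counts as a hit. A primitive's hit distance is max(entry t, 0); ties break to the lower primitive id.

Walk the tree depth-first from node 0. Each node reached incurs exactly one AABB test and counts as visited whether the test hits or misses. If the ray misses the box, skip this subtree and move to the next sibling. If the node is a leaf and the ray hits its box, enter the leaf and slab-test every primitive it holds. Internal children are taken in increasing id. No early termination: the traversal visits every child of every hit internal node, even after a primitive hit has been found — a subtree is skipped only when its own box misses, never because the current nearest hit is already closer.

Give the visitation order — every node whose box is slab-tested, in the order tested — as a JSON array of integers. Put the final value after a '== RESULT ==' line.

Walk:
N0 x:[33,136/3] y:[21,83/2] z:[-3,39] -> hit [33,39], descend [1, 28]
  N1 x:[33,134/3] y:[65/2,83/2] z:[3,39] -> hit [33,39], descend [9, 23]
    N9 x:[35,134/3] y:[65/2,77/2] z:[3,20] -> miss, prune
    N23 x:[33,42] y:[71/2,83/2] z:[25,39] -> hit [71/2,39], descend [24, 25]
      N24 x:[101/3,112/3] y:[71/2,83/2] z:[35,39] -> hit [71/2,112/3], descend [11, 16]
        N11 x:[101/3,34] y:[36,73/2] z:[36,39] -> miss, prune
        N16 x:[107/3,112/3] y:[71/2,83/2] z:[35,38] -> hit [107/3,112/3], descend [6, 21]
          N6 x:[110/3,112/3] y:[71/2,38] z:[37,38] -> hit [37,112/3] leaf, test {P2@t=37}
          N21 x:[107/3,112/3] y:[40,83/2] z:[35,36] -> miss, prune
      N25 x:[33,42] y:[38,79/2] z:[25,29] -> miss, prune
  N28 x:[33,136/3] y:[21,57/2] z:[-3,32] -> miss, prune

Visited [0, 1, 9, 23, 24, 11, 16, 6, 21, 25, 28]. Tests: 11 box, 1 leaf. Nearest: P2.

== RESULT ==
[0, 1, 9, 23, 24, 11, 16, 6, 21, 25, 28]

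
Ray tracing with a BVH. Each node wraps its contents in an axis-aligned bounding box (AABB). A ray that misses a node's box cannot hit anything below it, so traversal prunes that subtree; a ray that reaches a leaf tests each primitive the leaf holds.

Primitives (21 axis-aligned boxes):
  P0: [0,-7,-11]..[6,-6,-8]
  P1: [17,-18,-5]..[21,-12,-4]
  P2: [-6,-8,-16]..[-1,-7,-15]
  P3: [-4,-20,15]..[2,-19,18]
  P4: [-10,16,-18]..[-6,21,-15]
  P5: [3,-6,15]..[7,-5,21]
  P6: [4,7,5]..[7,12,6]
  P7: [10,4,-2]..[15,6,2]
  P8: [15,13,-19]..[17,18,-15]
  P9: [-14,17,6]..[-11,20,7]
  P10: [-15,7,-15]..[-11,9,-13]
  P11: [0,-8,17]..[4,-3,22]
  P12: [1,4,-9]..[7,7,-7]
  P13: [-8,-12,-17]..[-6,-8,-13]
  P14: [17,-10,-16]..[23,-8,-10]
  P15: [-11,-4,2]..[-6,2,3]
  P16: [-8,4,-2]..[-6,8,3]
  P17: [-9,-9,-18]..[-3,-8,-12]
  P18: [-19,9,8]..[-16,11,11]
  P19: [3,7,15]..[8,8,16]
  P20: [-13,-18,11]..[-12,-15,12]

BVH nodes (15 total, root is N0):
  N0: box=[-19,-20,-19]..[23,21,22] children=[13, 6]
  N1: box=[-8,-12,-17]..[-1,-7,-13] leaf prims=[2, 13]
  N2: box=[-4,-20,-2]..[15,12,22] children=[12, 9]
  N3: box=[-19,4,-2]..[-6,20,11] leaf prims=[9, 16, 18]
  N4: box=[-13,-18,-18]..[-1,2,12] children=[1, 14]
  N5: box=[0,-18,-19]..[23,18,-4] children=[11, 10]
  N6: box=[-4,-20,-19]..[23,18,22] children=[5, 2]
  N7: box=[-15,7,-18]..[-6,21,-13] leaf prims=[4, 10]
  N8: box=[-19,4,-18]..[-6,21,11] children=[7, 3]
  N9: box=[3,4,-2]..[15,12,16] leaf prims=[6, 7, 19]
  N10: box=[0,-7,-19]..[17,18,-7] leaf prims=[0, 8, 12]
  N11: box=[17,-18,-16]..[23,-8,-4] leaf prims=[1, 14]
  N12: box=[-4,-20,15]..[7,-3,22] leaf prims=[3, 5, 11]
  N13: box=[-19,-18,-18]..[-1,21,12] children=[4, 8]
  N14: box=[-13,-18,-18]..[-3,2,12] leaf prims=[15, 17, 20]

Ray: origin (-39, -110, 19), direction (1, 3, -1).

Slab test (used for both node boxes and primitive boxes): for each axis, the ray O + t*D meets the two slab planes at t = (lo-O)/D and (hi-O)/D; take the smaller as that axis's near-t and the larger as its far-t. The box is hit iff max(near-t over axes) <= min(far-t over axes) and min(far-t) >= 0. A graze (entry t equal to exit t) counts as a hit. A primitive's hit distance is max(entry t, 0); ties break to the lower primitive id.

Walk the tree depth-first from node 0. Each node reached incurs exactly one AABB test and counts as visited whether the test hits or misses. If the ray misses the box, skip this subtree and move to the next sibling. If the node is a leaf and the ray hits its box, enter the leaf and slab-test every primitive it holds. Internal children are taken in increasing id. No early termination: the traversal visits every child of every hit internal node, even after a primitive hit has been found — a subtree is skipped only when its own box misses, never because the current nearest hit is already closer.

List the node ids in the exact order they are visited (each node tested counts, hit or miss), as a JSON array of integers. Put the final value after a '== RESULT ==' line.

Trace the traversal:
N0 x:[20,62] y:[30,131/3] z:[-3,38] -> hit [30,38], descend [6, 13]
  N6 x:[35,62] y:[30,128/3] z:[-3,38] -> hit [35,38], descend [2, 5]
    N2 x:[35,54] y:[30,122/3] z:[-3,21] -> miss, prune
    N5 x:[39,62] y:[92/3,128/3] z:[23,38] -> miss, prune
  N13 x:[20,38] y:[92/3,131/3] z:[7,37] -> hit [92/3,37], descend [4, 8]
    N4 x:[26,38] y:[92/3,112/3] z:[7,37] -> hit [92/3,37], descend [1, 14]
      N1 x:[31,38] y:[98/3,103/3] z:[32,36] -> hit [98/3,103/3] leaf, test {P2@t=34, P13@t=98/3}
      N14 x:[26,36] y:[92/3,112/3] z:[7,37] -> hit [92/3,36] leaf, test {P15(miss), P17@t=101/3, P20(miss)}
    N8 x:[20,33] y:[38,131/3] z:[8,37] -> miss, prune

9 AABB tests over nodes [0, 6, 2, 5, 13, 4, 1, 14, 8]; 2 leaves entered; closest P13.

== RESULT ==
[0, 6, 2, 5, 13, 4, 1, 14, 8]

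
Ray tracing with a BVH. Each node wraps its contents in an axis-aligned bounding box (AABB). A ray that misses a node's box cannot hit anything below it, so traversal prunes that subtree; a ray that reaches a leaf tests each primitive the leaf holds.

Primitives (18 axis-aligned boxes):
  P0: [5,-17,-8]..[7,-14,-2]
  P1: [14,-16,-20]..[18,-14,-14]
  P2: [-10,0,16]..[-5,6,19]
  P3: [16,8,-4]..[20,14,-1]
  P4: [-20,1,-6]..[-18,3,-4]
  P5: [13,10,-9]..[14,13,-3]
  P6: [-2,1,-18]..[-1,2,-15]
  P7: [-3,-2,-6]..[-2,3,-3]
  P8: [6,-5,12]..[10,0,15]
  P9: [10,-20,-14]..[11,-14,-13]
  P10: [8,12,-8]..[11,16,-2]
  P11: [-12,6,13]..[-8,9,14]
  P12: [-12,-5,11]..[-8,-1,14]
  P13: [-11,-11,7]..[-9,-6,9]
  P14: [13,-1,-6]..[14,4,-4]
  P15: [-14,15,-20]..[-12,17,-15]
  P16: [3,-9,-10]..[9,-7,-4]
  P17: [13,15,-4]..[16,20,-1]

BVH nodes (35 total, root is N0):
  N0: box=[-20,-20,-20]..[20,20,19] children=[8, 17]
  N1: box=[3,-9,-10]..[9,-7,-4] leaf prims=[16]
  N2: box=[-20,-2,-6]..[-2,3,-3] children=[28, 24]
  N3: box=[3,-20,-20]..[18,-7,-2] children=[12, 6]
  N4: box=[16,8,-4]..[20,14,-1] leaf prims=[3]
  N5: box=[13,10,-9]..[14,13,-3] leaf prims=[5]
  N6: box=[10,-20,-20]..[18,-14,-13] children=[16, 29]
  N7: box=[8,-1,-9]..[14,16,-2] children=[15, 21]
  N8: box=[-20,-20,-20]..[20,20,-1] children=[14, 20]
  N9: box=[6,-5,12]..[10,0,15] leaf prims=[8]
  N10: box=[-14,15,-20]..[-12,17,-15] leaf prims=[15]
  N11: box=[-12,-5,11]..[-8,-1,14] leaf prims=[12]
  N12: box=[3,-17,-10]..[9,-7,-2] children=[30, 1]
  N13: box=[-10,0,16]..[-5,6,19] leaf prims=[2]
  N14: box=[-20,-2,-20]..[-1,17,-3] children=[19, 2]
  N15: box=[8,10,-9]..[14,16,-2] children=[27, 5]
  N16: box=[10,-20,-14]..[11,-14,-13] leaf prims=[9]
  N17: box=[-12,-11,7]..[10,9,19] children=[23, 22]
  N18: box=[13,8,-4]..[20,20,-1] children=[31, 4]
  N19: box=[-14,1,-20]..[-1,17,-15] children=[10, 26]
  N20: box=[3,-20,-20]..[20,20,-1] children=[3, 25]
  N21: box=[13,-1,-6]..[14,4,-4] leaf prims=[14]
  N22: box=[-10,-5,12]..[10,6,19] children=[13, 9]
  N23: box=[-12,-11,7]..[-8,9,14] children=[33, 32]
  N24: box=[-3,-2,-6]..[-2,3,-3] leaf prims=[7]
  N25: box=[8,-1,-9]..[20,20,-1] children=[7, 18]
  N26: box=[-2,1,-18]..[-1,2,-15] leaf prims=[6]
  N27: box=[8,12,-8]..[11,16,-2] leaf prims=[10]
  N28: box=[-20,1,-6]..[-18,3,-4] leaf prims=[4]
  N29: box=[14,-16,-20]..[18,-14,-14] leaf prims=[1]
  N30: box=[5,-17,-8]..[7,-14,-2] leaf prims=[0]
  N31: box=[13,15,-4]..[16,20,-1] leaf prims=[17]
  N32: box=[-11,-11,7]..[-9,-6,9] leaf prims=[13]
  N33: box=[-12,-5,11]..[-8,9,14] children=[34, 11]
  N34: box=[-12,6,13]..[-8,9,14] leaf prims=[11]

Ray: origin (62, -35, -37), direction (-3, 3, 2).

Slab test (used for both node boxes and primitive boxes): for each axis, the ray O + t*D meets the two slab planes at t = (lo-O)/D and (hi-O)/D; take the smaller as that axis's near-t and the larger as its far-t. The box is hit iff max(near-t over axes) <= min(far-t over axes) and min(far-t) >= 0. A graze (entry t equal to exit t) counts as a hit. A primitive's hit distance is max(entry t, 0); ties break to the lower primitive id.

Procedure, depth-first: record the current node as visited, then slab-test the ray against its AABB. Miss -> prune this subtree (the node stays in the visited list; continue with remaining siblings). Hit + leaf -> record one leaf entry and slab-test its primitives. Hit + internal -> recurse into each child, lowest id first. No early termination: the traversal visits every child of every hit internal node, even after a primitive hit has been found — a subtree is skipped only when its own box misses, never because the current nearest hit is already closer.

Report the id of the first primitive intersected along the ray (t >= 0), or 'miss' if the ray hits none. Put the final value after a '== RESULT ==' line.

Trace the traversal:
N0 x:[14,82/3] y:[5,55/3] z:[17/2,28] -> hit [14,55/3], descend [8, 17]
  N8 x:[14,82/3] y:[5,55/3] z:[17/2,18] -> hit [14,18], descend [14, 20]
    N14 x:[21,82/3] y:[11,52/3] z:[17/2,17] -> miss, prune
    N20 x:[14,59/3] y:[5,55/3] z:[17/2,18] -> hit [14,18], descend [3, 25]
      N3 x:[44/3,59/3] y:[5,28/3] z:[17/2,35/2] -> miss, prune
      N25 x:[14,18] y:[34/3,55/3] z:[14,18] -> hit [14,18], descend [7, 18]
        N7 x:[16,18] y:[34/3,17] z:[14,35/2] -> hit [16,17], descend [15, 21]
          N15 x:[16,18] y:[15,17] z:[14,35/2] -> hit [16,17], descend [5, 27]
            N5 x:[16,49/3] y:[15,16] z:[14,17] -> hit [16,16] leaf, test {P5@t=16}
            N27 x:[17,18] y:[47/3,17] z:[29/2,35/2] -> hit [17,17] leaf, test {P10@t=17}
          N21 x:[16,49/3] y:[34/3,13] z:[31/2,33/2] -> miss, prune
        N18 x:[14,49/3] y:[43/3,55/3] z:[33/2,18] -> miss, prune
  N17 x:[52/3,74/3] y:[8,44/3] z:[22,28] -> miss, prune

Visited [0, 8, 14, 20, 3, 25, 7, 15, 5, 27, 21, 18, 17]. Tests: 13 box, 2 leaf. Nearest: P5.

== RESULT ==
5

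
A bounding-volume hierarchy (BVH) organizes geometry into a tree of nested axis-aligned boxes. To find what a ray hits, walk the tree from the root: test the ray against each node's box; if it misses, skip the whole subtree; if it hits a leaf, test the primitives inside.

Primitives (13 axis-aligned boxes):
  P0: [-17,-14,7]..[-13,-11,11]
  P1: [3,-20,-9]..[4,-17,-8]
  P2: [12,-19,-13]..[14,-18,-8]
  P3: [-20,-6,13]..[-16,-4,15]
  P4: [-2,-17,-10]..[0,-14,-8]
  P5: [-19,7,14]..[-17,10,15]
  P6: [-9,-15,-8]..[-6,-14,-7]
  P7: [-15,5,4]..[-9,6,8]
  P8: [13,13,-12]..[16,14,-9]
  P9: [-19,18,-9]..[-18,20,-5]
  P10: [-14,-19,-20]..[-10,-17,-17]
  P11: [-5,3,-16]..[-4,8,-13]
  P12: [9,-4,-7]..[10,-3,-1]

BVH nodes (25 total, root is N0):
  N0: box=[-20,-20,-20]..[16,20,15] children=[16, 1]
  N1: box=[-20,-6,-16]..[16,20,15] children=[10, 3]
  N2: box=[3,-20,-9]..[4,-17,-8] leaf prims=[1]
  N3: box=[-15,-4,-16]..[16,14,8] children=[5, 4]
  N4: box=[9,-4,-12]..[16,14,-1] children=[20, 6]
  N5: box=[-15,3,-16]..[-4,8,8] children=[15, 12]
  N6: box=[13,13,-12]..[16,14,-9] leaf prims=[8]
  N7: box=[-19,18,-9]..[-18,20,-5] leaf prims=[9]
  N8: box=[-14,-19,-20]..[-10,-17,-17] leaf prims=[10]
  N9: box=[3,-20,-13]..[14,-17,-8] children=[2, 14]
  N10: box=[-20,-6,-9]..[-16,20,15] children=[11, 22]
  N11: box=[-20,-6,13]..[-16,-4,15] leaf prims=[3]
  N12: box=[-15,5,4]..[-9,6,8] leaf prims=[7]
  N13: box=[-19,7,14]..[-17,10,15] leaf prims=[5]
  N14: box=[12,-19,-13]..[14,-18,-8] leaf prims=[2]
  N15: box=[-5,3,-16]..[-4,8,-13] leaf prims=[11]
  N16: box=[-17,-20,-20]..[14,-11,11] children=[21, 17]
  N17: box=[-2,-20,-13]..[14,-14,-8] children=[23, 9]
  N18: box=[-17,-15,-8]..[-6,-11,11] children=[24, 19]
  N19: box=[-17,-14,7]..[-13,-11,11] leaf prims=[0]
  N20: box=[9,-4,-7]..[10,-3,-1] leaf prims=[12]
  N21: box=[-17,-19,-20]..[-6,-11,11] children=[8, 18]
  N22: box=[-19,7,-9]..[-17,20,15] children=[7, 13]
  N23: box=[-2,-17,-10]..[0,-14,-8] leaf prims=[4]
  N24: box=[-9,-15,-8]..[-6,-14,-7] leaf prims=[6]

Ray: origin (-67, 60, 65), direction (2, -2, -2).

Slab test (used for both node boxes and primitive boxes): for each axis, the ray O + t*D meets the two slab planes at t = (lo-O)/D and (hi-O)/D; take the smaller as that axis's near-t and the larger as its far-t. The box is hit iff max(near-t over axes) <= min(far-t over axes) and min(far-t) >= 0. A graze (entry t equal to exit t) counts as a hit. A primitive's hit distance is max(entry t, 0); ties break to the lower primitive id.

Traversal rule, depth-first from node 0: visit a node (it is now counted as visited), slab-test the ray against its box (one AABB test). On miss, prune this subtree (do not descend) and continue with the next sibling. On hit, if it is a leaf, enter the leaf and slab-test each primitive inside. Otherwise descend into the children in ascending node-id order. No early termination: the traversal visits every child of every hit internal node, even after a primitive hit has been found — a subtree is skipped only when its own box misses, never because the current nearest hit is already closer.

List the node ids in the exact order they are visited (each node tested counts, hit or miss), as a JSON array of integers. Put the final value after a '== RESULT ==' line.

Trace the traversal:
N0 x:[47/2,83/2] y:[20,40] z:[25,85/2] -> hit [25,40], descend [1, 16]
  N1 x:[47/2,83/2] y:[20,33] z:[25,81/2] -> hit [25,33], descend [3, 10]
    N3 x:[26,83/2] y:[23,32] z:[57/2,81/2] -> hit [57/2,32], descend [4, 5]
      N4 x:[38,83/2] y:[23,32] z:[33,77/2] -> miss, prune
      N5 x:[26,63/2] y:[26,57/2] z:[57/2,81/2] -> hit [57/2,57/2], descend [12, 15]
        N12 x:[26,29] y:[27,55/2] z:[57/2,61/2] -> miss, prune
        N15 x:[31,63/2] y:[26,57/2] z:[39,81/2] -> miss, prune
    N10 x:[47/2,51/2] y:[20,33] z:[25,37] -> hit [25,51/2], descend [11, 22]
      N11 x:[47/2,51/2] y:[32,33] z:[25,26] -> miss, prune
      N22 x:[24,25] y:[20,53/2] z:[25,37] -> hit [25,25], descend [7, 13]
        N7 x:[24,49/2] y:[20,21] z:[35,37] -> miss, prune
        N13 x:[24,25] y:[25,53/2] z:[25,51/2] -> hit [25,25] leaf, test {P5@t=25}
  N16 x:[25,81/2] y:[71/2,40] z:[27,85/2] -> hit [71/2,40], descend [17, 21]
    N17 x:[65/2,81/2] y:[37,40] z:[73/2,39] -> hit [37,39], descend [9, 23]
      N9 x:[35,81/2] y:[77/2,40] z:[73/2,39] -> hit [77/2,39], descend [2, 14]
        N2 x:[35,71/2] y:[77/2,40] z:[73/2,37] -> miss, prune
        N14 x:[79/2,81/2] y:[39,79/2] z:[73/2,39] -> miss, prune
      N23 x:[65/2,67/2] y:[37,77/2] z:[73/2,75/2] -> miss, prune
    N21 x:[25,61/2] y:[71/2,79/2] z:[27,85/2] -> miss, prune

Summary -> nodes [0, 1, 3, 4, 5, 12, 15, 10, 11, 22, 7, 13, 16, 17, 9, 2, 14, 23, 21]; box-tests=19; leaf-entries=1; first=P5

== RESULT ==
[0, 1, 3, 4, 5, 12, 15, 10, 11, 22, 7, 13, 16, 17, 9, 2, 14, 23, 21]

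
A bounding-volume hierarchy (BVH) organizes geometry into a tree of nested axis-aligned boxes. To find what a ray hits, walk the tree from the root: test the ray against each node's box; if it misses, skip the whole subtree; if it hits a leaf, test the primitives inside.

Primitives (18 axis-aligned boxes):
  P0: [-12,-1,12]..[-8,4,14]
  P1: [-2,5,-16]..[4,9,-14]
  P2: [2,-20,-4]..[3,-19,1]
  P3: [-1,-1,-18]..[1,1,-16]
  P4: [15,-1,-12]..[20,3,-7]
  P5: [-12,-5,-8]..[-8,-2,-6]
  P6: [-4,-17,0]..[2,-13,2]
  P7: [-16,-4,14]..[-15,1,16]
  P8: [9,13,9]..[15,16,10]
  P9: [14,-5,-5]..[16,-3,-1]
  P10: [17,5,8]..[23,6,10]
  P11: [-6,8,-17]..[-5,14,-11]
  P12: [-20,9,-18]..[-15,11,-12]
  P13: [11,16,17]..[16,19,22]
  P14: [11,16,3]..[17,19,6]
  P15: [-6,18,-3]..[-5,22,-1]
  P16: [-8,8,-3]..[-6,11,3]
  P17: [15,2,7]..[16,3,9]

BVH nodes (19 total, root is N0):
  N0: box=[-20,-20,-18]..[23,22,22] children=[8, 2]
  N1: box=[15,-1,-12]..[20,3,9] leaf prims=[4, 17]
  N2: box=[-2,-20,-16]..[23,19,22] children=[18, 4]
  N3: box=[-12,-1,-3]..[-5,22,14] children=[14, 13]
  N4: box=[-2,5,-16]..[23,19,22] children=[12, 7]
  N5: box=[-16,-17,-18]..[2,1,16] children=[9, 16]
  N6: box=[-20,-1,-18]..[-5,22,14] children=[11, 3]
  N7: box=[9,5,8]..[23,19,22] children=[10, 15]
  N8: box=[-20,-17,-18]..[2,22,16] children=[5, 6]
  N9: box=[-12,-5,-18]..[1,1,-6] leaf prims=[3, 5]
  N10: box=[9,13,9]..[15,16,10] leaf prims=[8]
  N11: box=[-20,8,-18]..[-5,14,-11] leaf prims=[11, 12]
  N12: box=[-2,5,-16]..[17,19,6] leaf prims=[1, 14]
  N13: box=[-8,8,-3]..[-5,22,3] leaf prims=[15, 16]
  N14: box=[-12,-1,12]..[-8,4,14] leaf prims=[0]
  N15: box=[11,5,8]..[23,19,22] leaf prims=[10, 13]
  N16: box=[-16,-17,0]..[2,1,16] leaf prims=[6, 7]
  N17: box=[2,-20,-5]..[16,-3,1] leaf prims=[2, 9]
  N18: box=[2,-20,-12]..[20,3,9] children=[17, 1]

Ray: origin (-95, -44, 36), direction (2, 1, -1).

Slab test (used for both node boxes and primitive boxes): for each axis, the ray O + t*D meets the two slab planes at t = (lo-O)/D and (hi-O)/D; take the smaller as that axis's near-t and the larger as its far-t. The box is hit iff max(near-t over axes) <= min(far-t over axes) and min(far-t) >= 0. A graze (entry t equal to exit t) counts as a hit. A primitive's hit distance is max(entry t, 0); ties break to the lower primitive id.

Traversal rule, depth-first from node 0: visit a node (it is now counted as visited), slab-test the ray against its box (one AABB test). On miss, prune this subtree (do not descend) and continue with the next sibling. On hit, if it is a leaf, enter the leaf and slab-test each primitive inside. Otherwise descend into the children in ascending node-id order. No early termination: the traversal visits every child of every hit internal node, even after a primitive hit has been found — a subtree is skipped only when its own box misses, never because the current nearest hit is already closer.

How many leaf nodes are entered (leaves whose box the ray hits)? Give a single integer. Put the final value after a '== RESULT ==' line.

Walk:
N0 x:[75/2,59] y:[24,66] z:[14,54] -> hit [75/2,54], descend [2, 8]
  N2 x:[93/2,59] y:[24,63] z:[14,52] -> hit [93/2,52], descend [4, 18]
    N4 x:[93/2,59] y:[49,63] z:[14,52] -> hit [49,52], descend [7, 12]
      N7 x:[52,59] y:[49,63] z:[14,28] -> miss, prune
      N12 x:[93/2,56] y:[49,63] z:[30,52] -> hit [49,52] leaf, test {P1(miss), P14(miss)}
    N18 x:[97/2,115/2] y:[24,47] z:[27,48] -> miss, prune
  N8 x:[75/2,97/2] y:[27,66] z:[20,54] -> hit [75/2,97/2], descend [5, 6]
    N5 x:[79/2,97/2] y:[27,45] z:[20,54] -> hit [79/2,45], descend [9, 16]
      N9 x:[83/2,48] y:[39,45] z:[42,54] -> hit [42,45] leaf, test {P3(miss), P5@t=42}
      N16 x:[79/2,97/2] y:[27,45] z:[20,36] -> miss, prune
    N6 x:[75/2,45] y:[43,66] z:[22,54] -> hit [43,45], descend [3, 11]
      N3 x:[83/2,45] y:[43,66] z:[22,39] -> miss, prune
      N11 x:[75/2,45] y:[52,58] z:[47,54] -> miss, prune

Visited [0, 2, 4, 7, 12, 18, 8, 5, 9, 16, 6, 3, 11]. Tests: 13 box, 2 leaf. Nearest: P5.

== RESULT ==
2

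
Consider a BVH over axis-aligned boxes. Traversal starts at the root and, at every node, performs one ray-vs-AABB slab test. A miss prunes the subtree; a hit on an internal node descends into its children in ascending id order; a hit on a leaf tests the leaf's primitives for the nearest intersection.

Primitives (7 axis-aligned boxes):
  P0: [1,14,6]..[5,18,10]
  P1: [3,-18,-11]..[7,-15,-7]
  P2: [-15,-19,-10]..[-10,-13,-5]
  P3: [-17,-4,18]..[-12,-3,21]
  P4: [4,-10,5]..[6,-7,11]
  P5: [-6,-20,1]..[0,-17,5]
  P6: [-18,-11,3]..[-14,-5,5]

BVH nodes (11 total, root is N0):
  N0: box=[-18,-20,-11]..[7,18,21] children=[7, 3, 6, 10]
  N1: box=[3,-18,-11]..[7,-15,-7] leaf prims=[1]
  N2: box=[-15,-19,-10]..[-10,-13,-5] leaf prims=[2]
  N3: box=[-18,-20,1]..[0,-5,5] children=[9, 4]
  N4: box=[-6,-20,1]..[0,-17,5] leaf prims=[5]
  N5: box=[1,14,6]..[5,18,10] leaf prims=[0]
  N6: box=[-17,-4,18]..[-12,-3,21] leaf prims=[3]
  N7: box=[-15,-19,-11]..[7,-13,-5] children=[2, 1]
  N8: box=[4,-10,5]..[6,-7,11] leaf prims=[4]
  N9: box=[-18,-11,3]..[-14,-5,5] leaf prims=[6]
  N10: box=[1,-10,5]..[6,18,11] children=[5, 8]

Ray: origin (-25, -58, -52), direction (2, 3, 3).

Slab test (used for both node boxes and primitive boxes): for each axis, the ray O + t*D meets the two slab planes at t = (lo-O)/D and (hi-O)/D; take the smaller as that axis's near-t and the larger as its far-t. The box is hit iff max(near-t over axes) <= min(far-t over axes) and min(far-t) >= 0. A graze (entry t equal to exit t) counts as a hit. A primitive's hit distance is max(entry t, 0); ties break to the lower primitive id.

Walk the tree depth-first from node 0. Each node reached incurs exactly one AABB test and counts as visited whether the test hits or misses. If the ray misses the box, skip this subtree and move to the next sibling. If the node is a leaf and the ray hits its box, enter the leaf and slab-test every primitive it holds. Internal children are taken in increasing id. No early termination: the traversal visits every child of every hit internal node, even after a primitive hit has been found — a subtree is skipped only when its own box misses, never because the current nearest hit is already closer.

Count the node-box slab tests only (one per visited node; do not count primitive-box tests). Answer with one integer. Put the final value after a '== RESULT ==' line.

Traverse from the root:
N0 x:[7/2,16] y:[38/3,76/3] z:[41/3,73/3] -> hit [41/3,16], descend [3, 6, 7, 10]
  N3 x:[7/2,25/2] y:[38/3,53/3] z:[53/3,19] -> miss, prune
  N6 x:[4,13/2] y:[18,55/3] z:[70/3,73/3] -> miss, prune
  N7 x:[5,16] y:[13,15] z:[41/3,47/3] -> hit [41/3,15], descend [1, 2]
    N1 x:[14,16] y:[40/3,43/3] z:[41/3,15] -> hit [14,43/3] leaf, test {P1@t=14}
    N2 x:[5,15/2] y:[13,15] z:[14,47/3] -> miss, prune
  N10 x:[13,31/2] y:[16,76/3] z:[19,21] -> miss, prune

Visited [0, 3, 6, 7, 1, 2, 10]. Tests: 7 box, 1 leaf. Nearest: P1.

== RESULT ==
7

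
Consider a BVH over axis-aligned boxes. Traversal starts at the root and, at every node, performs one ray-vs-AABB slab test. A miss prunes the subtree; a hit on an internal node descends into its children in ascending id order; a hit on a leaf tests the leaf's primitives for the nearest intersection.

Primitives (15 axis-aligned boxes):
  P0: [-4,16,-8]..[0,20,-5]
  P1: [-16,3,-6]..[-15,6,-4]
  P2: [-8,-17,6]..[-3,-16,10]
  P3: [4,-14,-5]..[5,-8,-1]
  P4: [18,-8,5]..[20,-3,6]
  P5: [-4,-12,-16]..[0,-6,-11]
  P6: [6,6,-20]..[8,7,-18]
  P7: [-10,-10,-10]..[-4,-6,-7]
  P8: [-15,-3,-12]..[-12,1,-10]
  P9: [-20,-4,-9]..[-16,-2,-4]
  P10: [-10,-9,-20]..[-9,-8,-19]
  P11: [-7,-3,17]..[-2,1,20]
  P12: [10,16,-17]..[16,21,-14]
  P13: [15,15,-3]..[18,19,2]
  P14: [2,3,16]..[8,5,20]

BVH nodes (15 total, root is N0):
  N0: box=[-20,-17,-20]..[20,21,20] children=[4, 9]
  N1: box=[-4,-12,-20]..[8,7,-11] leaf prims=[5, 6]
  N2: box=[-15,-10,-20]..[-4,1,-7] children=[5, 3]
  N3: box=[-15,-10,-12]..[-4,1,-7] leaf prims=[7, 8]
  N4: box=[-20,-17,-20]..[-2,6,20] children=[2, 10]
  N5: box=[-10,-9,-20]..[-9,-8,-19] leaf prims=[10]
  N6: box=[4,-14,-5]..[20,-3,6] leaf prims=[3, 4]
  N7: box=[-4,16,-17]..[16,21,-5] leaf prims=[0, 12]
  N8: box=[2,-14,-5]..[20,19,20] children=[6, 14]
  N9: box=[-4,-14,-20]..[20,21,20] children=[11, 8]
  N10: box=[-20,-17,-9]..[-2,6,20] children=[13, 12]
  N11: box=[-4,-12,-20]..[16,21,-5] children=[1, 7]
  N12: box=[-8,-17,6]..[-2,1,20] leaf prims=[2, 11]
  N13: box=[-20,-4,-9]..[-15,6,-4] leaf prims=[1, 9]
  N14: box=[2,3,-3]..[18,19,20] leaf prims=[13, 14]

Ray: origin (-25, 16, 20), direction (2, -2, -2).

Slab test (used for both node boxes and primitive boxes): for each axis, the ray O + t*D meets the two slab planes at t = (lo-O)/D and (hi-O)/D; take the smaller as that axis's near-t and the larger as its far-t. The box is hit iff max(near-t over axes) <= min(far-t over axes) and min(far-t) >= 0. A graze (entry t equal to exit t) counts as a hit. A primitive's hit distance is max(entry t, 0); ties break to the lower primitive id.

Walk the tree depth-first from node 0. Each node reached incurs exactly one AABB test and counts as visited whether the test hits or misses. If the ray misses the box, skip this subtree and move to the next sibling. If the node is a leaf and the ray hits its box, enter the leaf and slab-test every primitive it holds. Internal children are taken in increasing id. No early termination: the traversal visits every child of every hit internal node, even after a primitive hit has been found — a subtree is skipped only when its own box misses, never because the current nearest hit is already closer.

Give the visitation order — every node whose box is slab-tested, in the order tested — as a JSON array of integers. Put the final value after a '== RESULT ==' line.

Walk:
N0 x:[5/2,45/2] y:[-5/2,33/2] z:[0,20] -> hit [5/2,33/2], descend [4, 9]
  N4 x:[5/2,23/2] y:[5,33/2] z:[0,20] -> hit [5,23/2], descend [2, 10]
    N2 x:[5,21/2] y:[15/2,13] z:[27/2,20] -> miss, prune
    N10 x:[5/2,23/2] y:[5,33/2] z:[0,29/2] -> hit [5,23/2], descend [12, 13]
      N12 x:[17/2,23/2] y:[15/2,33/2] z:[0,7] -> miss, prune
      N13 x:[5/2,5] y:[5,10] z:[12,29/2] -> miss, prune
  N9 x:[21/2,45/2] y:[-5/2,15] z:[0,20] -> hit [21/2,15], descend [8, 11]
    N8 x:[27/2,45/2] y:[-3/2,15] z:[0,25/2] -> miss, prune
    N11 x:[21/2,41/2] y:[-5/2,14] z:[25/2,20] -> hit [25/2,14], descend [1, 7]
      N1 x:[21/2,33/2] y:[9/2,14] z:[31/2,20] -> miss, prune
      N7 x:[21/2,41/2] y:[-5/2,0] z:[25/2,37/2] -> miss, prune

Visited [0, 4, 2, 10, 12, 13, 9, 8, 11, 1, 7]. Tests: 11 box, 0 leaf. Nearest: miss.

== RESULT ==
[0, 4, 2, 10, 12, 13, 9, 8, 11, 1, 7]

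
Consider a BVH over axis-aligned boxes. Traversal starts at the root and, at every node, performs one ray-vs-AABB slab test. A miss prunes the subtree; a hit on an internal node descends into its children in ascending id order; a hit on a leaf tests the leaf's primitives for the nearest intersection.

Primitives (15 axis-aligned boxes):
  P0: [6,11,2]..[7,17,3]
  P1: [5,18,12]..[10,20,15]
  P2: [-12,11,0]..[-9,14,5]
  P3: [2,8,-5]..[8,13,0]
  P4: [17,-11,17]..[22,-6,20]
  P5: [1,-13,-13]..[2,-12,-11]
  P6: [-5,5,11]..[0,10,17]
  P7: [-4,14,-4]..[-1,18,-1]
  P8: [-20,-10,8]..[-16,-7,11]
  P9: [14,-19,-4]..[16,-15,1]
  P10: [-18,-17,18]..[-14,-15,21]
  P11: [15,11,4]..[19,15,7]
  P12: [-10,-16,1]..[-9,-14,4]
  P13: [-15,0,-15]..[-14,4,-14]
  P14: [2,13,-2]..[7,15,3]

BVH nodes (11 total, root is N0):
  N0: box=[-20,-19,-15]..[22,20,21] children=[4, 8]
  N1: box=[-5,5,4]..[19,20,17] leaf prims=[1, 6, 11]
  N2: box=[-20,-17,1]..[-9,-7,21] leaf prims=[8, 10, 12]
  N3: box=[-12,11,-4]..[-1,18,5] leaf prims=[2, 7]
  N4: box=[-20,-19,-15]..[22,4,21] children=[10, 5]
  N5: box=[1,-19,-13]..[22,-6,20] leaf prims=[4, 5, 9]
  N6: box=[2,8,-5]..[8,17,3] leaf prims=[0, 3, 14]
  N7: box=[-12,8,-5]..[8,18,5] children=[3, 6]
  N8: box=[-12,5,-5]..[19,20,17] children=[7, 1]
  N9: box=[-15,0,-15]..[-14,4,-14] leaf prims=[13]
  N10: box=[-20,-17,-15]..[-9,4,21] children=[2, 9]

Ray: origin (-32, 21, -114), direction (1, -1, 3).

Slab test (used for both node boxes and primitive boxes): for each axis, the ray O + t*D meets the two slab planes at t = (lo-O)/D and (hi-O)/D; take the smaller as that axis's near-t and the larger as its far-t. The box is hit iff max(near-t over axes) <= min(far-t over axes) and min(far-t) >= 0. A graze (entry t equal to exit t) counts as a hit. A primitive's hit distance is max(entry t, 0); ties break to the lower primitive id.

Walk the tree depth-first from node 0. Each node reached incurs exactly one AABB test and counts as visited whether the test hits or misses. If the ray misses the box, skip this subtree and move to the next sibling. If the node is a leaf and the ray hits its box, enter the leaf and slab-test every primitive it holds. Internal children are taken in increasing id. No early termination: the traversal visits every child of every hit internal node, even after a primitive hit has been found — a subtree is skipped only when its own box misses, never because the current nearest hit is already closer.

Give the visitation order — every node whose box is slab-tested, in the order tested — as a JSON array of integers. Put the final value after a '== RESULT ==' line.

Traverse from the root:
N0 x:[12,54] y:[1,40] z:[33,45] -> hit [33,40], descend [4, 8]
  N4 x:[12,54] y:[17,40] z:[33,45] -> hit [33,40], descend [5, 10]
    N5 x:[33,54] y:[27,40] z:[101/3,134/3] -> hit [101/3,40] leaf, test {P4(miss), P5@t=101/3, P9(miss)}
    N10 x:[12,23] y:[17,38] z:[33,45] -> miss, prune
  N8 x:[20,51] y:[1,16] z:[109/3,131/3] -> miss, prune

Summary -> nodes [0, 4, 5, 10, 8]; box-tests=5; leaf-entries=1; first=P5

== RESULT ==
[0, 4, 5, 10, 8]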